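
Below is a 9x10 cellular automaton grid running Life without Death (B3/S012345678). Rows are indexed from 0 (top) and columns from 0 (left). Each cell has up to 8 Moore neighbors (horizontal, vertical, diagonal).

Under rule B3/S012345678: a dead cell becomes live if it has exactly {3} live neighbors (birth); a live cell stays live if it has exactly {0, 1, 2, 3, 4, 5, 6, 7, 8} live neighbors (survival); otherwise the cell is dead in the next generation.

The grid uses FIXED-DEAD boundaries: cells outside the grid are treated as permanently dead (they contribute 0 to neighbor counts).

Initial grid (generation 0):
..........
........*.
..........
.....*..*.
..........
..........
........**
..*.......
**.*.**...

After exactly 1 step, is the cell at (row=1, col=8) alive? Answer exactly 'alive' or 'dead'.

Answer: alive

Derivation:
Simulating step by step:
Generation 0 (given above): 11 live cells
Generation 1: 13 live cells
..........
........*.
..........
.....*..*.
..........
..........
........**
.**.......
****.**...

Cell (1,8) at generation 1: 1 -> alive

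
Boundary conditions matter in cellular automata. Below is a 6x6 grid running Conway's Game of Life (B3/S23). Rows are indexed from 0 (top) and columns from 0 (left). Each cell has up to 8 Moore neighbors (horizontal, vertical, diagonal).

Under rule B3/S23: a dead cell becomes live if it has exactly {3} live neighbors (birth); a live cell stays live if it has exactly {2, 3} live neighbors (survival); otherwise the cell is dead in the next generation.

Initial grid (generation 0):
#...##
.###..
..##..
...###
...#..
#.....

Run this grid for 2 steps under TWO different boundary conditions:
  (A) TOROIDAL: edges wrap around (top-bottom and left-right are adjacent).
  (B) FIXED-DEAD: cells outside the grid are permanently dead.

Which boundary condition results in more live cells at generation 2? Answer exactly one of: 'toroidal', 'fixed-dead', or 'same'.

Under TOROIDAL boundary, generation 2:
..##..
...#..
.#....
......
....##
###...
Population = 9

Under FIXED-DEAD boundary, generation 2:
.###..
##.#..
......
......
......
......
Population = 6

Comparison: toroidal=9, fixed-dead=6 -> toroidal

Answer: toroidal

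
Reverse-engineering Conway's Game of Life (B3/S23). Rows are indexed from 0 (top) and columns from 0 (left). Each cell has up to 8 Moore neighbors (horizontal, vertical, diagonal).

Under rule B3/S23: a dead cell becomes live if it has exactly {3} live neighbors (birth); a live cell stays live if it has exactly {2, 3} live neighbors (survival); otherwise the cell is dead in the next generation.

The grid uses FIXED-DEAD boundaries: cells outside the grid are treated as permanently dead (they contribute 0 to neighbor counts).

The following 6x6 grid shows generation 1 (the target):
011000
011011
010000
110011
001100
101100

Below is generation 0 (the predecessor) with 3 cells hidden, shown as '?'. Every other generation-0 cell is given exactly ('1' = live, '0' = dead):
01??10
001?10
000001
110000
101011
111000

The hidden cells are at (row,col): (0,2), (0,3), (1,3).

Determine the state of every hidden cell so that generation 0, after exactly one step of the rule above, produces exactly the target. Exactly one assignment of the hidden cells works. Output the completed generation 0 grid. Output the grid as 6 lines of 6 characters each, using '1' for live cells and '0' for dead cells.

Answer: 011010
001010
000001
110000
101011
111000

Derivation:
Hidden generation-0 cells (in order): (0,2), (0,3), (1,3).
A hidden cell only influences target cells in its own 3x3 neighborhood. Try each of the 2^3 = 8 assignments, step the completed generation 0 forward once under B3/S23, and compare with the target:
  (0,2)=0 (0,3)=0 (1,3)=0 -> step gives (0,1)='0' but target has '1' -> reject
  (0,2)=0 (0,3)=0 (1,3)=1 -> step gives (0,1)='0' but target has '1' -> reject
  (0,2)=0 (0,3)=1 (1,3)=0 -> step gives (0,1)='0' but target has '1' -> reject
  (0,2)=0 (0,3)=1 (1,3)=1 -> step gives (0,1)='0' but target has '1' -> reject
  (0,2)=1 (0,3)=0 (1,3)=0 -> step reproduces the target at every cell -> ACCEPT
  (0,2)=1 (0,3)=0 (1,3)=1 -> step gives (0,4)='1' but target has '0' -> reject
  (0,2)=1 (0,3)=1 (1,3)=0 -> step gives (0,4)='1' but target has '0' -> reject
  (0,2)=1 (0,3)=1 (1,3)=1 -> step gives (0,2)='0' but target has '1' -> reject
Unique solution: (0,2)=live, (0,3)=dead, (1,3)=dead.
Check: live-neighbor counts of every cell in the completed generation 0:
122412
132423
232221
232233
473311
242322
Applying B3/S23 to generation 0 with these counts gives:
011000
011011
010000
110011
001100
101100
which matches the target exactly.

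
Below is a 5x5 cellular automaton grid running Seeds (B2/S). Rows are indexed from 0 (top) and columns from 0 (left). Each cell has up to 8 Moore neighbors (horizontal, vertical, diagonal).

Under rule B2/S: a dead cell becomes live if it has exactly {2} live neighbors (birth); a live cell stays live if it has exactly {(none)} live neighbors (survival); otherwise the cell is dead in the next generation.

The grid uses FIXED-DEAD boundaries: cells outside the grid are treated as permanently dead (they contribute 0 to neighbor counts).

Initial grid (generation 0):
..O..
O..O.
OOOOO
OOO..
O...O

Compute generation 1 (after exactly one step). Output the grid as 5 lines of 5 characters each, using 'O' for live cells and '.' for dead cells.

Answer: .O.O.
.....
.....
.....
..OO.

Derivation:
Simulating step by step:
Generation 0 (given above): 13 live cells
Generation 1: 4 live cells
(generation 1 grid is the final answer)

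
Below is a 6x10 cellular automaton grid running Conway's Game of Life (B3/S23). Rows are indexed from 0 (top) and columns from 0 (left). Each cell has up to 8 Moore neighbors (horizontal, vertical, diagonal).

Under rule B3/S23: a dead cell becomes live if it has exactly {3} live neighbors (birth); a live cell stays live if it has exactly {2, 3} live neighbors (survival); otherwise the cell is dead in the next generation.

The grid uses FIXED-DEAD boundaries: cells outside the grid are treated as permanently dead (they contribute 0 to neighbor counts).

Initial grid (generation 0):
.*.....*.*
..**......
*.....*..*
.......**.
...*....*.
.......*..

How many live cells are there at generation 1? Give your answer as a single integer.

Answer: 10

Derivation:
Simulating step by step:
Generation 0 (given above): 13 live cells
Generation 1: 10 live cells
..*.......
.**.....*.
.......**.
.......***
........*.
..........
Population at generation 1: 10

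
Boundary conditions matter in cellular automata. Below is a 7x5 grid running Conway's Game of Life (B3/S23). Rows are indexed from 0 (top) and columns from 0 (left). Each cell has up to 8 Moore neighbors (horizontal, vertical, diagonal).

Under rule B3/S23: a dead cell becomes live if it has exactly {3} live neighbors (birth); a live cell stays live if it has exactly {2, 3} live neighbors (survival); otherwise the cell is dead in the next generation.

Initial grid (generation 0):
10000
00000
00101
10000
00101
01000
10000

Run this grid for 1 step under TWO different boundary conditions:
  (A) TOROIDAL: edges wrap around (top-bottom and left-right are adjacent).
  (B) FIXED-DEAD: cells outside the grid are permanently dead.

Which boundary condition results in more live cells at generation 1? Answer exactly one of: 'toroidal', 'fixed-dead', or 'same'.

Under TOROIDAL boundary, generation 1:
00000
00000
00000
11001
11000
11000
11000
Population = 9

Under FIXED-DEAD boundary, generation 1:
00000
00000
00000
01000
01000
01000
00000
Population = 3

Comparison: toroidal=9, fixed-dead=3 -> toroidal

Answer: toroidal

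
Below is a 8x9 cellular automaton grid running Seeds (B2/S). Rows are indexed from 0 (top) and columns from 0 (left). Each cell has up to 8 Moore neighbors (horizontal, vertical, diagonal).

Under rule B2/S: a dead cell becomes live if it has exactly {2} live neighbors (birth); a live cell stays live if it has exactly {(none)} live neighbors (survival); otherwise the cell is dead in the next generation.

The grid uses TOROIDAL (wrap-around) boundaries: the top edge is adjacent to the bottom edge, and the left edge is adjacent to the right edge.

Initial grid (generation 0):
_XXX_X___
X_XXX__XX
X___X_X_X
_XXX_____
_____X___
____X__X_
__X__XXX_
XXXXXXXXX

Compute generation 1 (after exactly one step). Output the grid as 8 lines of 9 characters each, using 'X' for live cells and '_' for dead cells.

Answer: _________
_________
_________
______XXX
_X____X__
___X____X
_________
_________

Derivation:
Simulating step by step:
Generation 0 (given above): 33 live cells
Generation 1: 7 live cells
(generation 1 grid is the final answer)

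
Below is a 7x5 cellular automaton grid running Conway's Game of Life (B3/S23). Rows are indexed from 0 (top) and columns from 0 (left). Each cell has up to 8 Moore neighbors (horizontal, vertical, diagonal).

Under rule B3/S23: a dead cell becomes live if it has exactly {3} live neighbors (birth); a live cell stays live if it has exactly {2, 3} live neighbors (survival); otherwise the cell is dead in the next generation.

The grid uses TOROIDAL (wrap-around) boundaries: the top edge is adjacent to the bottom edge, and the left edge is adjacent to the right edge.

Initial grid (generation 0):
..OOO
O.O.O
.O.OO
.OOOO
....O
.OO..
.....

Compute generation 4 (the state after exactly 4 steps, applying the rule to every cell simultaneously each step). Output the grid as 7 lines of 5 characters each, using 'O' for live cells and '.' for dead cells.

Answer: .....
.....
.....
.....
.....
.....
.....

Derivation:
Simulating step by step:
Generation 0 (given above): 16 live cells
Generation 1: 7 live cells
OOO.O
.....
.....
.O...
....O
.....
.O...
Generation 2: 7 live cells
OOO..
OO...
.....
.....
.....
.....
.OO..
Generation 3: 4 live cells
.....
O.O..
.....
.....
.....
.....
O.O..
Generation 4: 0 live cells
(generation 4 grid is the final answer)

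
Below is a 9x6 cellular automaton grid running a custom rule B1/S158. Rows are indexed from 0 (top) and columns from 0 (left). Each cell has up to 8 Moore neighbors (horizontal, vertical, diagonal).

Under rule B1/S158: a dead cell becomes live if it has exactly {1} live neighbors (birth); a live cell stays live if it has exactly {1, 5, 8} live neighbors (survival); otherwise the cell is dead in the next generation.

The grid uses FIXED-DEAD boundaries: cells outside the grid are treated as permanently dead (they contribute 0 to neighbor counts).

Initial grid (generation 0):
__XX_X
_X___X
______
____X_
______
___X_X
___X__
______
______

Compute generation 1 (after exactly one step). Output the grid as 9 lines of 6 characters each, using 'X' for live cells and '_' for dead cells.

Simulating step by step:
Generation 0 (given above): 9 live cells
Generation 1: 19 live cells
(generation 1 grid is the final answer)

Answer: X__X_X
XX___X
XXXX__
___X_X
__X___
___X__
___X_X
__XXX_
______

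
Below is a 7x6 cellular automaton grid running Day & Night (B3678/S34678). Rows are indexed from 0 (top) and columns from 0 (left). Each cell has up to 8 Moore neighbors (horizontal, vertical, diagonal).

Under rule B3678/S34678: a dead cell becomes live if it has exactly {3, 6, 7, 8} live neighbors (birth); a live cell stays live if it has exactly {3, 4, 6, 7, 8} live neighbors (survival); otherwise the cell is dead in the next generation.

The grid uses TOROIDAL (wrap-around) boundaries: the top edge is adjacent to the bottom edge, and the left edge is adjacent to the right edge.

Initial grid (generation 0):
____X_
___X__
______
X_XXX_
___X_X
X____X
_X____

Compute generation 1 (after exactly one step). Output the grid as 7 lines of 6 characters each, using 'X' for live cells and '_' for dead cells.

Simulating step by step:
Generation 0 (given above): 11 live cells
Generation 1: 13 live cells
(generation 1 grid is the final answer)

Answer: ______
______
__X_X_
___XXX
_XXX_X
X___X_
X____X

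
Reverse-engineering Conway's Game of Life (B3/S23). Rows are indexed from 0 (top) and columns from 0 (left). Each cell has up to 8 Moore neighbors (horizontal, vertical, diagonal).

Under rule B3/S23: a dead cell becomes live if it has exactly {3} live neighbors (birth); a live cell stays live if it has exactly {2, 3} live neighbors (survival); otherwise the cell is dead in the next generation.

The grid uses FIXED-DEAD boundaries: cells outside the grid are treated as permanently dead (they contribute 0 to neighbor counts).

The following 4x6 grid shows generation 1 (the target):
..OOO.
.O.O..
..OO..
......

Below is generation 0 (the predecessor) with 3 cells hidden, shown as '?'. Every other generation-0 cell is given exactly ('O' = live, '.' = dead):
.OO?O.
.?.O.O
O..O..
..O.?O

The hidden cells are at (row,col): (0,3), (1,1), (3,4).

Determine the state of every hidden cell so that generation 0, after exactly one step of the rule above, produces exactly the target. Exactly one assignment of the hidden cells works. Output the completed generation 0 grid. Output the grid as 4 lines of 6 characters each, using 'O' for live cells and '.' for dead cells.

Answer: .OO.O.
...O.O
O..O..
..O..O

Derivation:
Hidden generation-0 cells (in order): (0,3), (1,1), (3,4).
A hidden cell only influences target cells in its own 3x3 neighborhood. Try each of the 2^3 = 8 assignments, step the completed generation 0 forward once under B3/S23, and compare with the target:
  (0,3)=. (1,1)=. (3,4)=. -> step reproduces the target at every cell -> ACCEPT
  (0,3)=. (1,1)=. (3,4)=O -> step gives (2,5)='O' but target has '.' -> reject
  (0,3)=. (1,1)=O (3,4)=. -> step gives (0,1)='O' but target has '.' -> reject
  (0,3)=. (1,1)=O (3,4)=O -> step gives (0,1)='O' but target has '.' -> reject
  (0,3)=O (1,1)=. (3,4)=. -> step gives (1,3)='.' but target has 'O' -> reject
  (0,3)=O (1,1)=. (3,4)=O -> step gives (1,3)='.' but target has 'O' -> reject
  (0,3)=O (1,1)=O (3,4)=. -> step gives (0,1)='O' but target has '.' -> reject
  (0,3)=O (1,1)=O (3,4)=O -> step gives (0,1)='O' but target has '.' -> reject
Unique solution: (0,3)=dead, (1,1)=dead, (3,4)=dead.
Check: live-neighbor counts of every cell in the completed generation 0:
112322
234341
023242
121220
Applying B3/S23 to generation 0 with these counts gives:
..OOO.
.O.O..
..OO..
......
which matches the target exactly.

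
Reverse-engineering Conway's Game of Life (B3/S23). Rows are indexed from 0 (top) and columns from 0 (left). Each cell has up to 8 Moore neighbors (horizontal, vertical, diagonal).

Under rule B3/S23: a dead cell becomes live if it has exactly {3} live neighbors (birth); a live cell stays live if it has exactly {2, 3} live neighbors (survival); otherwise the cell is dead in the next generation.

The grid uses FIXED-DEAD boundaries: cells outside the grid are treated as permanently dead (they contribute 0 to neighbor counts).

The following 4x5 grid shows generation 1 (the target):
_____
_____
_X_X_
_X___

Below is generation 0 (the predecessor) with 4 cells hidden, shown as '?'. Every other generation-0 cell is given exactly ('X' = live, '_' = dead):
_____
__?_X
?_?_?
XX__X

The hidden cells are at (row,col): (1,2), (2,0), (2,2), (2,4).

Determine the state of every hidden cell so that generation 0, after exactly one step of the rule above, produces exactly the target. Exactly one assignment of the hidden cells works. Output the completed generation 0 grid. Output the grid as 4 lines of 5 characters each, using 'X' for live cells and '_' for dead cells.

Answer: _____
____X
__X__
XX__X

Derivation:
Hidden generation-0 cells (in order): (1,2), (2,0), (2,2), (2,4).
A hidden cell only influences target cells in its own 3x3 neighborhood. Try each of the 2^4 = 16 assignments, step the completed generation 0 forward once under B3/S23, and compare with the target:
  (1,2)=_ (2,0)=_ (2,2)=_ (2,4)=_ -> step gives (2,1)='_' but target has 'X' -> reject
  (1,2)=_ (2,0)=_ (2,2)=_ (2,4)=X -> step gives (2,1)='_' but target has 'X' -> reject
  (1,2)=_ (2,0)=_ (2,2)=X (2,4)=_ -> step reproduces the target at every cell -> ACCEPT
  (1,2)=_ (2,0)=_ (2,2)=X (2,4)=X -> step gives (1,3)='X' but target has '_' -> reject
  (1,2)=_ (2,0)=X (2,2)=_ (2,4)=_ -> step gives (2,0)='X' but target has '_' -> reject
  (1,2)=_ (2,0)=X (2,2)=_ (2,4)=X -> step gives (2,0)='X' but target has '_' -> reject
  (1,2)=_ (2,0)=X (2,2)=X (2,4)=_ -> step gives (2,0)='X' but target has '_' -> reject
  (1,2)=_ (2,0)=X (2,2)=X (2,4)=X -> step gives (1,3)='X' but target has '_' -> reject
  (1,2)=X (2,0)=_ (2,2)=_ (2,4)=_ -> step gives (3,1)='_' but target has 'X' -> reject
  (1,2)=X (2,0)=_ (2,2)=_ (2,4)=X -> step gives (1,3)='X' but target has '_' -> reject
  (1,2)=X (2,0)=_ (2,2)=X (2,4)=_ -> step gives (1,3)='X' but target has '_' -> reject
  (1,2)=X (2,0)=_ (2,2)=X (2,4)=X -> step gives (2,1)='_' but target has 'X' -> reject
  (1,2)=X (2,0)=X (2,2)=_ (2,4)=_ -> step gives (2,0)='X' but target has '_' -> reject
  (1,2)=X (2,0)=X (2,2)=_ (2,4)=X -> step gives (1,3)='X' but target has '_' -> reject
  (1,2)=X (2,0)=X (2,2)=X (2,4)=_ -> step gives (1,1)='X' but target has '_' -> reject
  (1,2)=X (2,0)=X (2,2)=X (2,4)=X -> step gives (1,1)='X' but target has '_' -> reject
Unique solution: (1,2)=dead, (2,0)=dead, (2,2)=live, (2,4)=dead.
Check: live-neighbor counts of every cell in the completed generation 0:
00011
01120
23132
12220
Applying B3/S23 to generation 0 with these counts gives:
_____
_____
_X_X_
_X___
which matches the target exactly.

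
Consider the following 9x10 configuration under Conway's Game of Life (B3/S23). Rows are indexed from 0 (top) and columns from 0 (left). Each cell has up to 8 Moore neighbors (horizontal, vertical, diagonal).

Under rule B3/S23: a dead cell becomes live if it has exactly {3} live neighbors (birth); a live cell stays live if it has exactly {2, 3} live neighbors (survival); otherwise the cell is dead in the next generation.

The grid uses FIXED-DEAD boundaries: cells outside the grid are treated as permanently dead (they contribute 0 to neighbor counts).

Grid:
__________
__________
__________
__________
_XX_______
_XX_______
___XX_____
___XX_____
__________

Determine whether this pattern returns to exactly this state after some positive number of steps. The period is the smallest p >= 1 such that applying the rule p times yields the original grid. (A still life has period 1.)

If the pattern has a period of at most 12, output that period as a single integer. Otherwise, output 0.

Simulating and comparing each generation to the original:
Gen 0 (original, given above): 8 live cells
Gen 1: 6 live cells, differs from original
Gen 2: 8 live cells, MATCHES original -> period = 2

Answer: 2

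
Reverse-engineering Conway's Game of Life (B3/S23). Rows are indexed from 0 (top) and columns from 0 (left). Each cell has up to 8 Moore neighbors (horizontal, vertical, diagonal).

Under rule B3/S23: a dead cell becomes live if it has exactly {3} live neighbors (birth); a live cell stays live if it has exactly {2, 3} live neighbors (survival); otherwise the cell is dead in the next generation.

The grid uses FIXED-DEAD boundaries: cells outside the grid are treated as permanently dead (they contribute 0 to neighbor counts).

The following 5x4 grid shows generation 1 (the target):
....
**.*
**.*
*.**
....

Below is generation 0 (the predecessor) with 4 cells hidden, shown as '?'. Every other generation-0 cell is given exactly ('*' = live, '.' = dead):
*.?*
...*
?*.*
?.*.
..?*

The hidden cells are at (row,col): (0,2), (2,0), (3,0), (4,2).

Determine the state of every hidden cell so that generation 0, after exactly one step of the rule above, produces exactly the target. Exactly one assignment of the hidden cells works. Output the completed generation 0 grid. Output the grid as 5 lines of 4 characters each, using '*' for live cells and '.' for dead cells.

Hidden generation-0 cells (in order): (0,2), (2,0), (3,0), (4,2).
A hidden cell only influences target cells in its own 3x3 neighborhood. Try each of the 2^4 = 16 assignments, step the completed generation 0 forward once under B3/S23, and compare with the target:
  (0,2)=. (2,0)=. (3,0)=. (4,2)=. -> step gives (1,0)='.' but target has '*' -> reject
  (0,2)=. (2,0)=. (3,0)=. (4,2)=* -> step gives (1,0)='.' but target has '*' -> reject
  (0,2)=. (2,0)=. (3,0)=* (4,2)=. -> step gives (1,0)='.' but target has '*' -> reject
  (0,2)=. (2,0)=. (3,0)=* (4,2)=* -> step gives (1,0)='.' but target has '*' -> reject
  (0,2)=. (2,0)=* (3,0)=. (4,2)=. -> step gives (2,0)='.' but target has '*' -> reject
  (0,2)=. (2,0)=* (3,0)=. (4,2)=* -> step gives (2,0)='.' but target has '*' -> reject
  (0,2)=. (2,0)=* (3,0)=* (4,2)=. -> step reproduces the target at every cell -> ACCEPT
  (0,2)=. (2,0)=* (3,0)=* (4,2)=* -> step gives (3,2)='.' but target has '*' -> reject
  (0,2)=* (2,0)=. (3,0)=. (4,2)=. -> step gives (0,2)='*' but target has '.' -> reject
  (0,2)=* (2,0)=. (3,0)=. (4,2)=* -> step gives (0,2)='*' but target has '.' -> reject
  (0,2)=* (2,0)=. (3,0)=* (4,2)=. -> step gives (0,2)='*' but target has '.' -> reject
  (0,2)=* (2,0)=. (3,0)=* (4,2)=* -> step gives (0,2)='*' but target has '.' -> reject
  (0,2)=* (2,0)=* (3,0)=. (4,2)=. -> step gives (0,2)='*' but target has '.' -> reject
  (0,2)=* (2,0)=* (3,0)=. (4,2)=* -> step gives (0,2)='*' but target has '.' -> reject
  (0,2)=* (2,0)=* (3,0)=* (4,2)=. -> step gives (0,2)='*' but target has '.' -> reject
  (0,2)=* (2,0)=* (3,0)=* (4,2)=* -> step gives (0,2)='*' but target has '.' -> reject
Unique solution: (0,2)=dead, (2,0)=live, (3,0)=live, (4,2)=dead.
Check: live-neighbor counts of every cell in the completed generation 0:
0121
3342
2342
2433
1221
Applying B3/S23 to generation 0 with these counts gives:
....
**.*
**.*
*.**
....
which matches the target exactly.

Answer: *..*
...*
**.*
*.*.
...*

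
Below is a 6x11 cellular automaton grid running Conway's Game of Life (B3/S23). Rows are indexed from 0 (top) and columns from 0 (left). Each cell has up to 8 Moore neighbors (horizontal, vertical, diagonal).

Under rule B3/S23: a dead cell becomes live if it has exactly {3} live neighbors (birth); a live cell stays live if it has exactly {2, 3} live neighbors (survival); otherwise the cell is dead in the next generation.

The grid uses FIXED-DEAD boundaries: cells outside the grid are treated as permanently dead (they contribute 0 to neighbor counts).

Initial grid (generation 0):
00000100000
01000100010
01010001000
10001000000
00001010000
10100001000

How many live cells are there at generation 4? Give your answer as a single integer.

Simulating step by step:
Generation 0 (given above): 14 live cells
Generation 1: 13 live cells
00000000000
00101010000
11101000000
00011100000
01010100000
00000000000
Generation 2: 9 live cells
00000000000
00100100000
01100000000
10000100000
00110100000
00000000000
Generation 3: 7 live cells
00000000000
01100000000
01100000000
00011000000
00001000000
00000000000
Generation 4: 8 live cells
00000000000
01100000000
01000000000
00111000000
00011000000
00000000000
Population at generation 4: 8

Answer: 8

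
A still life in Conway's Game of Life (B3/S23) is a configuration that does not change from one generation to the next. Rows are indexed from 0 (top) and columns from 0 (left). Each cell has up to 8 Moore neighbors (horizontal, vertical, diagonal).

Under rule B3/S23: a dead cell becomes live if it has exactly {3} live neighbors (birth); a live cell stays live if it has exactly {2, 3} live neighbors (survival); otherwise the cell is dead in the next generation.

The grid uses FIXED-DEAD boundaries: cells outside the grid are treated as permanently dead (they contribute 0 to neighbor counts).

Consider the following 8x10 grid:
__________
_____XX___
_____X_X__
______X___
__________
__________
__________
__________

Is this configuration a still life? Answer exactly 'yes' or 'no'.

Answer: yes

Derivation:
Compute generation 1 and compare to generation 0 (given above):
Generation 1:
__________
_____XX___
_____X_X__
______X___
__________
__________
__________
__________
The grids are IDENTICAL -> still life.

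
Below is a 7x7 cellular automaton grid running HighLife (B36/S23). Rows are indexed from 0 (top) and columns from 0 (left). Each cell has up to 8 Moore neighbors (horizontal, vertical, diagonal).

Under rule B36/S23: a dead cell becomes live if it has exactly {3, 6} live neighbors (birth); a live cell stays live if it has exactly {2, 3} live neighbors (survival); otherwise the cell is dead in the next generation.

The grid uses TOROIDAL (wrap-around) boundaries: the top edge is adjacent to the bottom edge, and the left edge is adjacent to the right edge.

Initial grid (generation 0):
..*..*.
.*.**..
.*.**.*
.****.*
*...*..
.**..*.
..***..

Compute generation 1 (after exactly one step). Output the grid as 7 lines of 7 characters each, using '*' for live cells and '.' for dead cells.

Answer: .*.*.*.
**.....
.*.....
.*....*
*...*.*
.**..*.
....**.

Derivation:
Simulating step by step:
Generation 0 (given above): 22 live cells
Generation 1: 16 live cells
(generation 1 grid is the final answer)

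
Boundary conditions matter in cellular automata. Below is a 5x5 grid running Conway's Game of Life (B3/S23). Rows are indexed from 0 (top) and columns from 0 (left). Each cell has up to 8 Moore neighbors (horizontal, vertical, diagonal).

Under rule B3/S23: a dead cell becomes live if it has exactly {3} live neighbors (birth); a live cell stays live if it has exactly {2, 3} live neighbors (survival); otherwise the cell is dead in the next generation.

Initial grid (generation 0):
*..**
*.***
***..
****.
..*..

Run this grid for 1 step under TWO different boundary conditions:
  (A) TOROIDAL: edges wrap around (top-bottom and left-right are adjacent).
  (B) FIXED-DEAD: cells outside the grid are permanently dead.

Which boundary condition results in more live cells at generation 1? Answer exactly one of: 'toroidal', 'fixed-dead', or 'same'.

Answer: fixed-dead

Derivation:
Under TOROIDAL boundary, generation 1:
*....
.....
.....
*..**
.....
Population = 4

Under FIXED-DEAD boundary, generation 1:
.**.*
*...*
....*
*..*.
..**.
Population = 10

Comparison: toroidal=4, fixed-dead=10 -> fixed-dead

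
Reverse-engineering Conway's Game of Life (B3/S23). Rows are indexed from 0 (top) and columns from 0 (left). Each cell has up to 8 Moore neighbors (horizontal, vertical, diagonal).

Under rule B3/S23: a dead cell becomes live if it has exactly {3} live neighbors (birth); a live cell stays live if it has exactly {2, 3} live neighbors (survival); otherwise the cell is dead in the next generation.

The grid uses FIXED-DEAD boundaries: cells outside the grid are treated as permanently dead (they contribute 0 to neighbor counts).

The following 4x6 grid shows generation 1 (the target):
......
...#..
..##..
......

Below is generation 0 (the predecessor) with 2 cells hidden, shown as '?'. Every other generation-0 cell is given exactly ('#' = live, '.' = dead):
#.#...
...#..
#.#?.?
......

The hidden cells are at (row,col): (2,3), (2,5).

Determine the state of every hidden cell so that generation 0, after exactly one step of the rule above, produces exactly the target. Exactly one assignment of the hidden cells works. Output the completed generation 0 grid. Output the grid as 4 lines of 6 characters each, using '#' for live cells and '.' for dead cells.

Answer: #.#...
...#..
#.##..
......

Derivation:
Hidden generation-0 cells (in order): (2,3), (2,5).
A hidden cell only influences target cells in its own 3x3 neighborhood. Try each of the 2^2 = 4 assignments, step the completed generation 0 forward once under B3/S23, and compare with the target:
  (2,3)=. (2,5)=. -> step gives (1,2)='#' but target has '.' -> reject
  (2,3)=. (2,5)=# -> step gives (1,2)='#' but target has '.' -> reject
  (2,3)=# (2,5)=. -> step reproduces the target at every cell -> ACCEPT
  (2,3)=# (2,5)=# -> step gives (1,4)='#' but target has '.' -> reject
Unique solution: (2,3)=live, (2,5)=dead.
Check: live-neighbor counts of every cell in the completed generation 0:
021210
244320
022220
122210
Applying B3/S23 to generation 0 with these counts gives:
......
...#..
..##..
......
which matches the target exactly.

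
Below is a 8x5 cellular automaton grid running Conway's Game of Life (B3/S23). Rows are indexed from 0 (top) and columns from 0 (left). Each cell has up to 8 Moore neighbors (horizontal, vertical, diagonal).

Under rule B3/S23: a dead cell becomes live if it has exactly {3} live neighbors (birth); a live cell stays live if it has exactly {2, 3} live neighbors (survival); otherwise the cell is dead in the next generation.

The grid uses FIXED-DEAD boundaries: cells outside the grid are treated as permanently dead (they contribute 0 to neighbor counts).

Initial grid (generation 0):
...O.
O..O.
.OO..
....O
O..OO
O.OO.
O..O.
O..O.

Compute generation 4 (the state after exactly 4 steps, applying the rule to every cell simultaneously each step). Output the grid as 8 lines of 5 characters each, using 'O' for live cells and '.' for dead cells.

Answer: .....
.....
OOO..
...OO
O..O.
O...O
.O.O.
..O..

Derivation:
Simulating step by step:
Generation 0 (given above): 16 live cells
Generation 1: 16 live cells
.....
.O.O.
.OOO.
.OO.O
.OO.O
O.O..
O..OO
.....
Generation 2: 12 live cells
.....
.O.O.
O...O
O...O
O....
O.O.O
.O.O.
.....
Generation 3: 14 live cells
.....
.....
OO.OO
OO...
O..O.
O.OO.
.OOO.
.....
Generation 4: 12 live cells
(generation 4 grid is the final answer)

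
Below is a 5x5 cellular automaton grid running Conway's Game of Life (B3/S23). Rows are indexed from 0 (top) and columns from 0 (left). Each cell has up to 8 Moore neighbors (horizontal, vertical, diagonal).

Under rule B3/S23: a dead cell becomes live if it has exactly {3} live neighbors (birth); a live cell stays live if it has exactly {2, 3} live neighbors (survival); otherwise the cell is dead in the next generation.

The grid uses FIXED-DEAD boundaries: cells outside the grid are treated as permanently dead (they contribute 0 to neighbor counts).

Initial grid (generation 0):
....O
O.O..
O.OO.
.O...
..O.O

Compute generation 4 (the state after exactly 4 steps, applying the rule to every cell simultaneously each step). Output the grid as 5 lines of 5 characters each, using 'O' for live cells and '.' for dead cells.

Simulating step by step:
Generation 0 (given above): 9 live cells
Generation 1: 5 live cells
.....
..O..
O.OO.
.O...
.....
Generation 2: 7 live cells
.....
.OOO.
..OO.
.OO..
.....
Generation 3: 6 live cells
..O..
.O.O.
.....
.OOO.
.....
Generation 4: 6 live cells
(generation 4 grid is the final answer)

Answer: ..O..
..O..
.O.O.
..O..
..O..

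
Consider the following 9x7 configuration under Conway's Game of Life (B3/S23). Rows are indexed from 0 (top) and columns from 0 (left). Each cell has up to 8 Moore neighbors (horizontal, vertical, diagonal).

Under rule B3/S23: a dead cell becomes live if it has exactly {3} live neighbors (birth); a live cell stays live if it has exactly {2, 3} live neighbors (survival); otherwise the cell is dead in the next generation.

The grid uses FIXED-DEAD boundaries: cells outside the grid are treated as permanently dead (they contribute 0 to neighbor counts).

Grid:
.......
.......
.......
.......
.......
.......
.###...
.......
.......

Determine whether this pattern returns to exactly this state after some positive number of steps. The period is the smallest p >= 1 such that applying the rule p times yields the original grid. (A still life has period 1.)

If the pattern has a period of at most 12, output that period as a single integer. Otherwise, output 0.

Simulating and comparing each generation to the original:
Gen 0 (original, given above): 3 live cells
Gen 1: 3 live cells, differs from original
Gen 2: 3 live cells, MATCHES original -> period = 2

Answer: 2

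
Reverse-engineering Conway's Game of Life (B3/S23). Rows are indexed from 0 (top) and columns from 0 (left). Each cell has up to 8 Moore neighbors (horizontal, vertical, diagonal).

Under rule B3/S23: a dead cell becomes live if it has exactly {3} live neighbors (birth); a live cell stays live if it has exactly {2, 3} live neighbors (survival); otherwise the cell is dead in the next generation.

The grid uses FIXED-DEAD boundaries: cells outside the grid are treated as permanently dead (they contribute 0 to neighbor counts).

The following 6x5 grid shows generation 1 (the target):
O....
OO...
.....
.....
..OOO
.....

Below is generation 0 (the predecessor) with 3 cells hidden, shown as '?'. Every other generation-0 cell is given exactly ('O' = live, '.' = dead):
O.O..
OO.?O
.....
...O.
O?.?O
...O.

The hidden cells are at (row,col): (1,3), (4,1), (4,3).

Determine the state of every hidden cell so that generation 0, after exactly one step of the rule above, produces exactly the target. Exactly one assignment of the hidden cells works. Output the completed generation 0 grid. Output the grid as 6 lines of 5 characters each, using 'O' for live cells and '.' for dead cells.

Answer: O.O..
OO..O
.....
...O.
OO..O
...O.

Derivation:
Hidden generation-0 cells (in order): (1,3), (4,1), (4,3).
A hidden cell only influences target cells in its own 3x3 neighborhood. Try each of the 2^3 = 8 assignments, step the completed generation 0 forward once under B3/S23, and compare with the target:
  (1,3)=. (4,1)=. (4,3)=. -> step gives (4,2)='.' but target has 'O' -> reject
  (1,3)=. (4,1)=. (4,3)=O -> step gives (3,3)='O' but target has '.' -> reject
  (1,3)=. (4,1)=O (4,3)=. -> step reproduces the target at every cell -> ACCEPT
  (1,3)=. (4,1)=O (4,3)=O -> step gives (3,2)='O' but target has '.' -> reject
  (1,3)=O (4,1)=. (4,3)=. -> step gives (0,2)='O' but target has '.' -> reject
  (1,3)=O (4,1)=. (4,3)=O -> step gives (0,2)='O' but target has '.' -> reject
  (1,3)=O (4,1)=O (4,3)=. -> step gives (0,2)='O' but target has '.' -> reject
  (1,3)=O (4,1)=O (4,3)=O -> step gives (0,2)='O' but target has '.' -> reject
Unique solution: (1,3)=dead, (4,1)=live, (4,3)=dead.
Check: live-neighbor counts of every cell in the completed generation 0:
24121
23220
22222
22212
11332
22212
Applying B3/S23 to generation 0 with these counts gives:
O....
OO...
.....
.....
..OOO
.....
which matches the target exactly.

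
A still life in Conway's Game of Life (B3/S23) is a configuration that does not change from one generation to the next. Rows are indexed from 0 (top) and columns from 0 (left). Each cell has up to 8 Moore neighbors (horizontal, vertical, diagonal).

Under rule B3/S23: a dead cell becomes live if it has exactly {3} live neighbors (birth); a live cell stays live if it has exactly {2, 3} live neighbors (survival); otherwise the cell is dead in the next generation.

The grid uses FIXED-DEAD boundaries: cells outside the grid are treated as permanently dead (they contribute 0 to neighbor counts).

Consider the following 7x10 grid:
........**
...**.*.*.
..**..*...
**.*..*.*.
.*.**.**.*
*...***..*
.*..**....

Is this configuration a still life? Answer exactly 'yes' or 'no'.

Answer: no

Derivation:
Compute generation 1 and compare to generation 0 (given above):
Generation 1:
.......***
..****..**
.*....*...
**....*.*.
.*.*.....*
***....**.
....*.*...
Cell (0,7) differs: gen0=0 vs gen1=1 -> NOT a still life.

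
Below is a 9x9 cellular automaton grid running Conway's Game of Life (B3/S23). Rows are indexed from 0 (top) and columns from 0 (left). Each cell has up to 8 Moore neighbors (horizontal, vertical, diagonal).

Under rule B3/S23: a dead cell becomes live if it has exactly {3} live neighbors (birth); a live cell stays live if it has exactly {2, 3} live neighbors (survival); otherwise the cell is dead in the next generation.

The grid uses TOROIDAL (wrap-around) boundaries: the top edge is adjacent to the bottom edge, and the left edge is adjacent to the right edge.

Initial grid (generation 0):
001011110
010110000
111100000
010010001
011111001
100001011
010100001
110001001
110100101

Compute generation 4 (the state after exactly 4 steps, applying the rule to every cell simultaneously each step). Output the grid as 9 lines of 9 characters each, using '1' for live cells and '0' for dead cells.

Simulating step by step:
Generation 0 (given above): 37 live cells
Generation 1: 21 live cells
000000111
100000100
000000000
000001001
011101100
000001110
011010100
000010000
000100000
Generation 2: 19 live cells
000000111
000000101
000000000
001011100
001000000
000000010
000110110
001011000
000000010
Generation 3: 24 live cells
000000101
000000101
000000110
000101000
000101100
000100110
000110110
000011010
000001011
Generation 4: 24 live cells
(generation 4 grid is the final answer)

Answer: 100001101
000001101
000001110
000001010
001101010
001100000
000100001
000100000
000011001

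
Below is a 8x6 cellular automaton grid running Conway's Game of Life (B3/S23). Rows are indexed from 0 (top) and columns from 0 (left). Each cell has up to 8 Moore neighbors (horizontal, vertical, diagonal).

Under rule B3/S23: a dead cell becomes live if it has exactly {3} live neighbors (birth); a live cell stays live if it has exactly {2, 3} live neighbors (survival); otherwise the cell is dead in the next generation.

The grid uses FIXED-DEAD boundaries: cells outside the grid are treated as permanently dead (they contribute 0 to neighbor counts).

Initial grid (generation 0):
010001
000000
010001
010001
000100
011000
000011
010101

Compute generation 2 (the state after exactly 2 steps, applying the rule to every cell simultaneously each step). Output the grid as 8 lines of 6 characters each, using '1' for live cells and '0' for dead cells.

Simulating step by step:
Generation 0 (given above): 14 live cells
Generation 1: 11 live cells
000000
000000
000000
001010
010000
001110
010111
000001
Generation 2: 6 live cells
(generation 2 grid is the final answer)

Answer: 000000
000000
000000
000000
010010
010001
000001
000001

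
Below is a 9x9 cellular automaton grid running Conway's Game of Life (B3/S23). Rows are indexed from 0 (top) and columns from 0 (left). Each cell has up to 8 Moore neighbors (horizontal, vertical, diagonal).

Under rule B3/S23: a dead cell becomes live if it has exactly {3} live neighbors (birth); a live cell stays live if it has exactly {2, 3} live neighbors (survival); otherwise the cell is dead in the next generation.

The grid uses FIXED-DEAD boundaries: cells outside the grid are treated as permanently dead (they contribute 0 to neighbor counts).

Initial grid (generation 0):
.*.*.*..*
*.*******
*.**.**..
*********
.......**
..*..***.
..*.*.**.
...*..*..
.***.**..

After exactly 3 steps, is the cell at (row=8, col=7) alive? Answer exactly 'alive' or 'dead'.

Answer: dead

Derivation:
Simulating step by step:
Generation 0 (given above): 43 live cells
Generation 1: 19 live cells
.*.*.*..*
*.......*
*........
*.......*
.........
...*.*...
..*.*....
.*.......
..*****..
Generation 2: 14 live cells
.........
**.......
**.......
.........
.........
...**....
..***....
.*.......
..****...
Generation 3: 13 live cells
.........
**.......
**.......
.........
.........
..*.*....
..*.*....
.*...*...
..***....

Cell (8,7) at generation 3: 0 -> dead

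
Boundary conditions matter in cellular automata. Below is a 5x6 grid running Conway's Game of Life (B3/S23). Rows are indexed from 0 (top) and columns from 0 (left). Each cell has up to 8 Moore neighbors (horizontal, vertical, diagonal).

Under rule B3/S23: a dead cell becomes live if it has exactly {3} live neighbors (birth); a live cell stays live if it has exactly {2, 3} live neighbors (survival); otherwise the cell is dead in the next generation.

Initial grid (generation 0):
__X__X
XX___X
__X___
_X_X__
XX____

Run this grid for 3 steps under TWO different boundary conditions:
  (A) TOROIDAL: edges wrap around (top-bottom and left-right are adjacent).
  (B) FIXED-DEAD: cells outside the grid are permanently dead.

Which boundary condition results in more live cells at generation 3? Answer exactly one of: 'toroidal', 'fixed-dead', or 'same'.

Under TOROIDAL boundary, generation 3:
__X__X
X_XX_X
__X_XX
X_XX_X
X_XX_X
Population = 17

Under FIXED-DEAD boundary, generation 3:
_XX___
X_XX__
______
______
______
Population = 5

Comparison: toroidal=17, fixed-dead=5 -> toroidal

Answer: toroidal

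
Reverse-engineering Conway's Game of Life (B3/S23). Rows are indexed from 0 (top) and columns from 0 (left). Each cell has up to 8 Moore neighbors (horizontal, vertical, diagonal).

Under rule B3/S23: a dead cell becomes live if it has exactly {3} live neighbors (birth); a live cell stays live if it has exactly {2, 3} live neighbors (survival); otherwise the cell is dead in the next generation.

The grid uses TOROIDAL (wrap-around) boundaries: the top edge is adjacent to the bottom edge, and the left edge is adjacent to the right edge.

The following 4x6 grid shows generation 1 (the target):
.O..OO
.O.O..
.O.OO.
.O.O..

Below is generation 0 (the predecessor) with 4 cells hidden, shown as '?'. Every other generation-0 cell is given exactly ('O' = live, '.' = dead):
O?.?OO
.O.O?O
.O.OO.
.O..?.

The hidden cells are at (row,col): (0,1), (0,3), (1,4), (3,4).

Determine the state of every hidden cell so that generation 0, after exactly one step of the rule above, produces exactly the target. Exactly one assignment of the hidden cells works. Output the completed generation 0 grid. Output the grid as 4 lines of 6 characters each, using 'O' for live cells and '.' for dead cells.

Answer: OO..OO
.O.O.O
.O.OO.
.O....

Derivation:
Hidden generation-0 cells (in order): (0,1), (0,3), (1,4), (3,4).
A hidden cell only influences target cells in its own 3x3 neighborhood. Try each of the 2^4 = 16 assignments, step the completed generation 0 forward once under B3/S23, and compare with the target:
  (0,1)=. (0,3)=. (1,4)=. (3,4)=. -> step gives (0,2)='O' but target has '.' -> reject
  (0,1)=. (0,3)=. (1,4)=. (3,4)=O -> step gives (0,2)='O' but target has '.' -> reject
  (0,1)=. (0,3)=. (1,4)=O (3,4)=. -> step gives (0,2)='O' but target has '.' -> reject
  (0,1)=. (0,3)=. (1,4)=O (3,4)=O -> step gives (0,2)='O' but target has '.' -> reject
  (0,1)=. (0,3)=O (1,4)=. (3,4)=. -> step gives (0,3)='O' but target has '.' -> reject
  (0,1)=. (0,3)=O (1,4)=. (3,4)=O -> step gives (0,3)='O' but target has '.' -> reject
  (0,1)=. (0,3)=O (1,4)=O (3,4)=. -> step gives (0,3)='O' but target has '.' -> reject
  (0,1)=. (0,3)=O (1,4)=O (3,4)=O -> step gives (0,4)='.' but target has 'O' -> reject
  (0,1)=O (0,3)=. (1,4)=. (3,4)=. -> step reproduces the target at every cell -> ACCEPT
  (0,1)=O (0,3)=. (1,4)=. (3,4)=O -> step gives (0,3)='O' but target has '.' -> reject
  (0,1)=O (0,3)=. (1,4)=O (3,4)=. -> step gives (0,3)='O' but target has '.' -> reject
  (0,1)=O (0,3)=. (1,4)=O (3,4)=O -> step gives (0,4)='.' but target has 'O' -> reject
  (0,1)=O (0,3)=O (1,4)=. (3,4)=. -> step gives (0,3)='O' but target has '.' -> reject
  (0,1)=O (0,3)=O (1,4)=. (3,4)=O -> step gives (0,3)='O' but target has '.' -> reject
  (0,1)=O (0,3)=O (1,4)=O (3,4)=. -> step gives (0,3)='O' but target has '.' -> reject
  (0,1)=O (0,3)=O (1,4)=O (3,4)=O -> step gives (0,4)='.' but target has 'O' -> reject
Unique solution: (0,1)=live, (0,3)=dead, (1,4)=dead, (3,4)=dead.
Check: live-neighbor counts of every cell in the completed generation 0:
534233
635364
425232
534344
Applying B3/S23 to generation 0 with these counts gives:
.O..OO
.O.O..
.O.OO.
.O.O..
which matches the target exactly.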